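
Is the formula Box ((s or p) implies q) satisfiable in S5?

Yes, satisfiable

1. Box ((s or p) implies q), u
2. (s or p) implies q, u   [Box-rule on 1 via uRu]
3. q, u   [implies-rule on 2 (branches; this branch)]
Accessibility: uRu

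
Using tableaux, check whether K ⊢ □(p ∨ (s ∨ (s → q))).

Tableau for the negation ¬□(p ∨ (s ∨ (s → q))):
1. ¬□(p ∨ (s ∨ (s → q))), 0
2. ¬(p ∨ (s ∨ (s → q))), 1   [¬□-rule on 1: fresh world 1, 0R1]
3. ¬p, 1   [¬∨-rule on 2]
4. ¬(s ∨ (s → q)), 1   [¬∨-rule on 2]
5. ¬s, 1   [¬∨-rule on 4]
6. ¬(s → q), 1   [¬∨-rule on 4]
7. s, 1   [¬→-rule on 6]
8. ¬q, 1   [¬→-rule on 6]
Accessibility: 0R1
Branch closes: s and ¬s both at 1.
All branches of the negation close; one closing branch shown above.

Yes, valid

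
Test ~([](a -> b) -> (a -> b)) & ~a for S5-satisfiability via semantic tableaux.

Unsatisfiable (every branch closes)

1. ~([](a -> b) -> (a -> b)) & ~a, w0
2. ~([](a -> b) -> (a -> b)), w0
3. ~a, w0
4. [](a -> b), w0
5. ~(a -> b), w0
6. a, w0
7. ~b, w0
Accessibility: w0Rw0
Branch closes: a and ~a both at w0.
(One branch shown.) All branches close.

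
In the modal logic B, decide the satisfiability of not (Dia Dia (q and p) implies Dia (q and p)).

1. not (Dia Dia (q and p) implies Dia (q and p)), u
2. Dia Dia (q and p), u
3. not Dia (q and p), u
4. not (q and p), u
5. not p, u
6. Dia (q and p), v
7. not (q and p), v
8. not p, v
9. q and p, w
10. q, w
11. p, w
Accessibility: uRu, uRv, vRu, vRv, vRw, wRv, wRw

Satisfiable (open branch found)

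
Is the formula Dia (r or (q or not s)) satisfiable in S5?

Satisfiable

1. Dia (r or (q or not s)), 0
2. r or (q or not s), 1   [Dia-rule on 1: fresh world 1, 0R1]
3. q or not s, 1   [or-rule on 2 (branches; this branch)]
4. not s, 1   [or-rule on 3 (branches; this branch)]
Accessibility: 0R0, 0R1, 1R0, 1R1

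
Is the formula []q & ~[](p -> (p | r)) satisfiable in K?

1. []q & ~[](p -> (p | r)), u
2. []q, u   [&-rule on 1]
3. ~[](p -> (p | r)), u   [&-rule on 1]
4. ~(p -> (p | r)), v   [~[]-rule on 3: fresh world v, uRv]
5. p, v   [~->-rule on 4]
6. ~(p | r), v   [~->-rule on 4]
7. ~p, v   [~|-rule on 6]
8. ~r, v   [~|-rule on 6]
Accessibility: uRv
Branch closes: p and ~p both at v.
All branches of the tableau close; one closing branch shown above.

Unsatisfiable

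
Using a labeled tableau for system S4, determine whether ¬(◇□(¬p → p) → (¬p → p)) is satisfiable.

1. ¬(◇□(¬p → p) → (¬p → p)), 0
2. ◇□(¬p → p), 0
3. ¬(¬p → p), 0
4. ¬p, 0
5. □(¬p → p), 1
6. ¬p → p, 1
7. p, 1
Accessibility: 0R0, 0R1, 1R1

Yes, satisfiable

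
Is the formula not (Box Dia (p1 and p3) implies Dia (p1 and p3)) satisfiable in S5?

No, unsatisfiable

1. not (Box Dia (p1 and p3) implies Dia (p1 and p3)), w0
2. Box Dia (p1 and p3), w0
3. not Dia (p1 and p3), w0
4. Dia (p1 and p3), w0
5. not (p1 and p3), w0
6. not p3, w0
7. p1 and p3, w1
8. p1, w1
9. p3, w1
10. Dia (p1 and p3), w1
11. not (p1 and p3), w1
12. not p3, w1
Accessibility: w0Rw0, w0Rw1, w1Rw0, w1Rw1
Branch closes: p3 and not p3 both at w1.
(One branch shown.) All branches close.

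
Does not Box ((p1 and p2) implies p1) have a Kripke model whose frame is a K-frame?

Unsatisfiable (every branch closes)

1. not Box ((p1 and p2) implies p1), w0
2. not ((p1 and p2) implies p1), w1
3. p1 and p2, w1
4. not p1, w1
5. p1, w1
6. p2, w1
Accessibility: w0Rw1
Branch closes: p1 and not p1 both at w1.
Every branch closes; the branch above is one of them.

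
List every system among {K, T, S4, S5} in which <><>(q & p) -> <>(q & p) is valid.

S4, S5

S4-tableau for the negation ~(<><>(q & p) -> <>(q & p)):
1. ~(<><>(q & p) -> <>(q & p)), w0
2. <><>(q & p), w0
3. ~<>(q & p), w0
4. ~(q & p), w0
5. ~p, w0
6. <>(q & p), w1
7. ~(q & p), w1
8. ~p, w1
9. q & p, w2
10. q, w2
11. p, w2
12. ~(q & p), w2
13. ~p, w2
Accessibility: w0Rw0, w0Rw1, w0Rw2, w1Rw1, w1Rw2, w2Rw2
Branch closes: p and ~p both at w2.
Every branch closes (one shown): valid in S4, hence also in S5 (every theorem of S4 is a theorem of S5).
T-tableau for the negation ~(<><>(q & p) -> <>(q & p)):
1. ~(<><>(q & p) -> <>(q & p)), w0
2. <><>(q & p), w0
3. ~<>(q & p), w0
4. ~(q & p), w0
5. ~p, w0
6. <>(q & p), w1
7. ~(q & p), w1
8. ~p, w1
9. q & p, w2
10. q, w2
11. p, w2
Accessibility: w0Rw0, w0Rw1, w1Rw1, w1Rw2, w2Rw2
Complete open branch: countermodel on a T-frame, so not valid in T, nor in K (the same frame is also a K-frame).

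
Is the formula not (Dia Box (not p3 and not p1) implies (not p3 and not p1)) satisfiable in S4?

Yes, satisfiable

1. not (Dia Box (not p3 and not p1) implies (not p3 and not p1)), w0
2. Dia Box (not p3 and not p1), w0
3. not (not p3 and not p1), w0
4. p1, w0
5. Box (not p3 and not p1), w1
6. not p3 and not p1, w1
7. not p3, w1
8. not p1, w1
Accessibility: w0Rw0, w0Rw1, w1Rw1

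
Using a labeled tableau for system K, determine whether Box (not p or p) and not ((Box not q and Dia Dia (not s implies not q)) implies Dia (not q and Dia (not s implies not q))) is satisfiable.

1. Box (not p or p) and not ((Box not q and Dia Dia (not s implies not q)) implies Dia (not q and Dia (not s implies not q))), 0
2. Box (not p or p), 0   [and-rule on 1]
3. not ((Box not q and Dia Dia (not s implies not q)) implies Dia (not q and Dia (not s implies not q))), 0   [and-rule on 1]
4. Box not q and Dia Dia (not s implies not q), 0   [neg-implies-rule on 3]
5. not Dia (not q and Dia (not s implies not q)), 0   [neg-implies-rule on 3]
6. Box not q, 0   [and-rule on 4]
7. Dia Dia (not s implies not q), 0   [and-rule on 4]
8. Dia (not s implies not q), 1   [Dia-rule on 7: fresh world 1, 0R1]
9. not p or p, 1   [Box-rule on 2 via 0R1]
10. not (not q and Dia (not s implies not q)), 1   [neg-Dia-rule on 5 via 0R1]
11. not q, 1   [Box-rule on 6 via 0R1]
12. p, 1   [or-rule on 9 (branches; this branch)]
13. not Dia (not s implies not q), 1   [neg-and-rule on 10 (branches; this branch)]
14. not s implies not q, 2   [Dia-rule on 8: fresh world 2, 1R2]
15. not (not s implies not q), 2   [neg-Dia-rule on 13 via 1R2]
16. not s, 2   [neg-implies-rule on 15]
17. q, 2   [neg-implies-rule on 15]
18. not q, 2   [implies-rule on 14 (branches; this branch)]
Accessibility: 0R1, 1R2
Branch closes: q and not q both at 2.
(One branch shown.) All branches close.

Unsatisfiable (every branch closes)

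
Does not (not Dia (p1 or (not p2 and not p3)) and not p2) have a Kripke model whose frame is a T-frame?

1. not (not Dia (p1 or (not p2 and not p3)) and not p2), u
2. p2, u
Accessibility: uRu

Satisfiable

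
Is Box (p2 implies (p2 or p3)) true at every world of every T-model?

Tableau for the negation not Box (p2 implies (p2 or p3)):
1. not Box (p2 implies (p2 or p3)), w0
2. not (p2 implies (p2 or p3)), w1
3. p2, w1
4. not (p2 or p3), w1
5. not p2, w1
6. not p3, w1
Accessibility: w0Rw0, w0Rw1, w1Rw1
Branch closes: p2 and not p2 both at w1.
Every branch of the negation's tableau closes; the branch above is one of them.

Valid in T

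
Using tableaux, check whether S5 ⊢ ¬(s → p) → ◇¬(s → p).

Tableau for the negation ¬(¬(s → p) → ◇¬(s → p)):
1. ¬(¬(s → p) → ◇¬(s → p)), 0
2. ¬(s → p), 0   [¬→-rule on 1]
3. ¬◇¬(s → p), 0   [¬→-rule on 1]
4. s, 0   [¬→-rule on 2]
5. ¬p, 0   [¬→-rule on 2]
6. s → p, 0   [¬◇-rule on 3 via 0R0]
7. p, 0   [→-rule on 6 (branches; this branch)]
Accessibility: 0R0
Branch closes: p and ¬p both at 0.
Every branch of the negation's tableau closes; the branch above is one of them.

Valid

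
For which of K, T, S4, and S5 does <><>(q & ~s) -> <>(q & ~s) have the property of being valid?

T-tableau for the negation ~(<><>(q & ~s) -> <>(q & ~s)):
1. ~(<><>(q & ~s) -> <>(q & ~s)), 0
2. <><>(q & ~s), 0
3. ~<>(q & ~s), 0
4. ~(q & ~s), 0
5. s, 0
6. <>(q & ~s), 1
7. ~(q & ~s), 1
8. s, 1
9. q & ~s, 2
10. q, 2
11. ~s, 2
Accessibility: 0R0, 0R1, 1R1, 1R2, 2R2
Complete open branch: countermodel on a T-frame, so not valid in T, nor in K (the same frame is also a K-frame).
S4-tableau for the negation ~(<><>(q & ~s) -> <>(q & ~s)):
1. ~(<><>(q & ~s) -> <>(q & ~s)), 0
2. <><>(q & ~s), 0
3. ~<>(q & ~s), 0
4. ~(q & ~s), 0
5. s, 0
6. <>(q & ~s), 1
7. ~(q & ~s), 1
8. s, 1
9. q & ~s, 2
10. q, 2
11. ~s, 2
12. ~(q & ~s), 2
13. s, 2
Accessibility: 0R0, 0R1, 0R2, 1R1, 1R2, 2R2
Branch closes: s and ~s both at 2.
Every branch closes (one shown): valid in S4, hence also in S5 (every theorem of S4 is a theorem of S5).

S4, S5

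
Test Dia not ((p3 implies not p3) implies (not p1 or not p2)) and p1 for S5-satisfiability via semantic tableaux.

Satisfiable

1. Dia not ((p3 implies not p3) implies (not p1 or not p2)) and p1, u
2. Dia not ((p3 implies not p3) implies (not p1 or not p2)), u
3. p1, u
4. not ((p3 implies not p3) implies (not p1 or not p2)), v
5. p3 implies not p3, v
6. not (not p1 or not p2), v
7. p1, v
8. p2, v
9. not p3, v
Accessibility: uRu, uRv, vRu, vRv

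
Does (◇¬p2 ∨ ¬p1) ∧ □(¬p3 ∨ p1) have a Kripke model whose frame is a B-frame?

Yes, satisfiable

1. (◇¬p2 ∨ ¬p1) ∧ □(¬p3 ∨ p1), u
2. ◇¬p2 ∨ ¬p1, u   [∧-rule on 1]
3. □(¬p3 ∨ p1), u   [∧-rule on 1]
4. ¬p3 ∨ p1, u   [□-rule on 3 via uRu]
5. ¬p1, u   [∨-rule on 2 (branches; this branch)]
6. ¬p3, u   [∨-rule on 4 (branches; this branch)]
Accessibility: uRu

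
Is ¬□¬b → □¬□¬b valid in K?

Invalid (countermodel exists)

Tableau for the negation ¬(¬□¬b → □¬□¬b):
1. ¬(¬□¬b → □¬□¬b), u
2. ¬□¬b, u
3. ¬□¬□¬b, u
4. b, v
5. □¬b, w
Accessibility: uRv, uRw
The negation has an open branch (countermodel exists).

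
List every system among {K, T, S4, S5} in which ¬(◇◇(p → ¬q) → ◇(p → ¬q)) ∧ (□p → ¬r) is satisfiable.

T-tableau for the formula:
1. ¬(◇◇(p → ¬q) → ◇(p → ¬q)) ∧ (□p → ¬r), w0
2. ¬(◇◇(p → ¬q) → ◇(p → ¬q)), w0   [∧-rule on 1]
3. □p → ¬r, w0   [∧-rule on 1]
4. ◇◇(p → ¬q), w0   [¬→-rule on 2]
5. ¬◇(p → ¬q), w0   [¬→-rule on 2]
6. ¬(p → ¬q), w0   [¬◇-rule on 5 via w0Rw0]
7. p, w0   [¬→-rule on 6]
8. q, w0   [¬→-rule on 6]
9. ¬r, w0   [→-rule on 3 (branches; this branch)]
10. ◇(p → ¬q), w1   [◇-rule on 4: fresh world w1, w0Rw1]
11. ¬(p → ¬q), w1   [¬◇-rule on 5 via w0Rw1]
12. p, w1   [¬→-rule on 11]
13. q, w1   [¬→-rule on 11]
14. p → ¬q, w2   [◇-rule on 10: fresh world w2, w1Rw2]
15. ¬q, w2   [→-rule on 14 (branches; this branch)]
Accessibility: w0Rw0, w0Rw1, w1Rw1, w1Rw2, w2Rw2
Complete open branch: satisfiable in T, hence also in K (this T-model is also a K-model).
S4-tableau for the formula:
1. ¬(◇◇(p → ¬q) → ◇(p → ¬q)) ∧ (□p → ¬r), w0
2. ¬(◇◇(p → ¬q) → ◇(p → ¬q)), w0   [∧-rule on 1]
3. □p → ¬r, w0   [∧-rule on 1]
4. ◇◇(p → ¬q), w0   [¬→-rule on 2]
5. ¬◇(p → ¬q), w0   [¬→-rule on 2]
6. ¬(p → ¬q), w0   [¬◇-rule on 5 via w0Rw0]
7. p, w0   [¬→-rule on 6]
8. q, w0   [¬→-rule on 6]
9. ¬r, w0   [→-rule on 3 (branches; this branch)]
10. ◇(p → ¬q), w1   [◇-rule on 4: fresh world w1, w0Rw1]
11. ¬(p → ¬q), w1   [¬◇-rule on 5 via w0Rw1]
12. p, w1   [¬→-rule on 11]
13. q, w1   [¬→-rule on 11]
14. p → ¬q, w2   [◇-rule on 10: fresh world w2, w1Rw2]
15. ¬(p → ¬q), w2   [¬◇-rule on 5 via w0Rw2]
16. p, w2   [¬→-rule on 15]
17. q, w2   [¬→-rule on 15]
18. ¬q, w2   [→-rule on 14 (branches; this branch)]
Accessibility: w0Rw0, w0Rw1, w0Rw2, w1Rw1, w1Rw2, w2Rw2
Branch closes: q and ¬q both at w2.
Every branch closes (one shown): unsatisfiable in S4, hence also in S5 (every S5-frame is an S4-frame).

K, T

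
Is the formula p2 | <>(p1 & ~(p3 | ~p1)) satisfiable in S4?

Satisfiable

1. p2 | <>(p1 & ~(p3 | ~p1)), 0
2. <>(p1 & ~(p3 | ~p1)), 0
3. p1 & ~(p3 | ~p1), 1
4. p1, 1
5. ~(p3 | ~p1), 1
6. ~p3, 1
Accessibility: 0R0, 0R1, 1R1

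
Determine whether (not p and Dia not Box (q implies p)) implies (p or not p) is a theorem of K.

Yes, valid

Tableau for the negation not ((not p and Dia not Box (q implies p)) implies (p or not p)):
1. not ((not p and Dia not Box (q implies p)) implies (p or not p)), u
2. not p and Dia not Box (q implies p), u   [neg-implies-rule on 1]
3. not (p or not p), u   [neg-implies-rule on 1]
4. not p, u   [and-rule on 2]
5. Dia not Box (q implies p), u   [and-rule on 2]
6. p, u   [neg-or-rule on 3]
Branch closes: p and not p both at u.
Every branch of the negation's tableau closes; the branch above is one of them.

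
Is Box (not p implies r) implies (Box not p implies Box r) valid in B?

Tableau for the negation not (Box (not p implies r) implies (Box not p implies Box r)):
1. not (Box (not p implies r) implies (Box not p implies Box r)), w0
2. Box (not p implies r), w0
3. not (Box not p implies Box r), w0
4. Box not p, w0
5. not Box r, w0
6. not p implies r, w0
7. not p, w0
8. r, w0
9. not r, w1
10. not p implies r, w1
11. not p, w1
12. r, w1
Accessibility: w0Rw0, w0Rw1, w1Rw0, w1Rw1
Branch closes: r and not r both at w1.
Every branch of the negation's tableau closes; the branch above is one of them.

Yes, valid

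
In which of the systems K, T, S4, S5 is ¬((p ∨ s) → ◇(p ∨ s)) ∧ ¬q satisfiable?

K-tableau for the formula:
1. ¬((p ∨ s) → ◇(p ∨ s)) ∧ ¬q, u
2. ¬((p ∨ s) → ◇(p ∨ s)), u   [∧-rule on 1]
3. ¬q, u   [∧-rule on 1]
4. p ∨ s, u   [¬→-rule on 2]
5. ¬◇(p ∨ s), u   [¬→-rule on 2]
6. s, u   [∨-rule on 4 (branches; this branch)]
Complete open branch: satisfiable in K.
T-tableau for the formula:
1. ¬((p ∨ s) → ◇(p ∨ s)) ∧ ¬q, u
2. ¬((p ∨ s) → ◇(p ∨ s)), u   [∧-rule on 1]
3. ¬q, u   [∧-rule on 1]
4. p ∨ s, u   [¬→-rule on 2]
5. ¬◇(p ∨ s), u   [¬→-rule on 2]
6. ¬(p ∨ s), u   [¬◇-rule on 5 via uRu]
7. ¬p, u   [¬∨-rule on 6]
8. ¬s, u   [¬∨-rule on 6]
9. s, u   [∨-rule on 4 (branches; this branch)]
Accessibility: uRu
Branch closes: s and ¬s both at u.
Every branch closes (one shown): unsatisfiable in T, hence also in S4, S5 (every S4/S5-frame is a T-frame).

K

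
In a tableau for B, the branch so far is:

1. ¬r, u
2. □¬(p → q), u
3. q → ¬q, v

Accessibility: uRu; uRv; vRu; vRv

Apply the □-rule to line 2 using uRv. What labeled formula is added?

¬(p → q), v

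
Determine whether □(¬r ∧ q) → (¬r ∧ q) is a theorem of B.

Tableau for the negation ¬(□(¬r ∧ q) → (¬r ∧ q)):
1. ¬(□(¬r ∧ q) → (¬r ∧ q)), u
2. □(¬r ∧ q), u   [¬→-rule on 1]
3. ¬(¬r ∧ q), u   [¬→-rule on 1]
4. ¬r ∧ q, u   [□-rule on 2 via uRu]
5. ¬r, u   [∧-rule on 4]
6. q, u   [∧-rule on 4]
7. ¬q, u   [¬∧-rule on 3 (branches; this branch)]
Accessibility: uRu
Branch closes: q and ¬q both at u.
Every branch of the negation's tableau closes; the branch above is one of them.

Yes, valid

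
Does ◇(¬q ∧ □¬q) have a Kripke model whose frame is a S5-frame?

1. ◇(¬q ∧ □¬q), 0
2. ¬q ∧ □¬q, 1
3. ¬q, 1
4. □¬q, 1
5. ¬q, 0
Accessibility: 0R0, 0R1, 1R0, 1R1

Satisfiable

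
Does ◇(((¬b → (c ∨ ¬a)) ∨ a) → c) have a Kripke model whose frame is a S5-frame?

Satisfiable

1. ◇(((¬b → (c ∨ ¬a)) ∨ a) → c), 0
2. ((¬b → (c ∨ ¬a)) ∨ a) → c, 1
3. c, 1
Accessibility: 0R0, 0R1, 1R0, 1R1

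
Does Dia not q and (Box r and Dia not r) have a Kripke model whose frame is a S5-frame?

1. Dia not q and (Box r and Dia not r), u
2. Dia not q, u   [and-rule on 1]
3. Box r and Dia not r, u   [and-rule on 1]
4. Box r, u   [and-rule on 3]
5. Dia not r, u   [and-rule on 3]
6. r, u   [Box-rule on 4 via uRu]
7. not q, v   [Dia-rule on 2: fresh world v, uRv]
8. r, v   [Box-rule on 4 via uRv]
9. not r, w   [Dia-rule on 5: fresh world w, uRw]
10. r, w   [Box-rule on 4 via uRw]
Accessibility: uRu, uRv, uRw, vRu, vRv, vRw, wRu, wRv, wRw
Branch closes: r and not r both at w.
Every branch closes; the branch above is one of them.

Unsatisfiable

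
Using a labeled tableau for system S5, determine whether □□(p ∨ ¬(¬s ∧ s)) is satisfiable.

1. □□(p ∨ ¬(¬s ∧ s)), w0
2. □(p ∨ ¬(¬s ∧ s)), w0
3. p ∨ ¬(¬s ∧ s), w0
4. ¬(¬s ∧ s), w0
5. ¬s, w0
Accessibility: w0Rw0

Satisfiable (open branch found)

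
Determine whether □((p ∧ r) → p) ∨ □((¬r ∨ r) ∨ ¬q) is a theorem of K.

Yes, valid

Tableau for the negation ¬(□((p ∧ r) → p) ∨ □((¬r ∨ r) ∨ ¬q)):
1. ¬(□((p ∧ r) → p) ∨ □((¬r ∨ r) ∨ ¬q)), u
2. ¬□((p ∧ r) → p), u
3. ¬□((¬r ∨ r) ∨ ¬q), u
4. ¬((p ∧ r) → p), v
5. p ∧ r, v
6. ¬p, v
7. p, v
8. r, v
Accessibility: uRv
Branch closes: p and ¬p both at v.
Every branch of the negation's tableau closes; the branch above is one of them.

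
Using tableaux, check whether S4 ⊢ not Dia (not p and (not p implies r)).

Invalid (countermodel exists)

Tableau for the negation Dia (not p and (not p implies r)):
1. Dia (not p and (not p implies r)), 0
2. not p and (not p implies r), 1
3. not p, 1
4. not p implies r, 1
5. r, 1
Accessibility: 0R0, 0R1, 1R1
The negation has an open branch (countermodel exists).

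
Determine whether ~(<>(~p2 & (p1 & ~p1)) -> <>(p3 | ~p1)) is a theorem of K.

Invalid (countermodel exists)

Tableau for the negation <>(~p2 & (p1 & ~p1)) -> <>(p3 | ~p1):
1. <>(~p2 & (p1 & ~p1)) -> <>(p3 | ~p1), u
2. <>(p3 | ~p1), u   [->-rule on 1 (branches; this branch)]
3. p3 | ~p1, v   [<>-rule on 2: fresh world v, uRv]
4. ~p1, v   [|-rule on 3 (branches; this branch)]
Accessibility: uRv
The negation has an open branch (countermodel exists).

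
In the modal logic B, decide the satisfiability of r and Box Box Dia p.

1. r and Box Box Dia p, u
2. r, u   [and-rule on 1]
3. Box Box Dia p, u   [and-rule on 1]
4. Box Dia p, u   [Box-rule on 3 via uRu]
5. Dia p, u   [Box-rule on 4 via uRu]
6. p, v   [Dia-rule on 5: fresh world v, uRv]
7. Box Dia p, v   [Box-rule on 3 via uRv]
8. Dia p, v   [Box-rule on 4 via uRv]
9. p, w   [Dia-rule on 8: fresh world w, vRw]
10. Dia p, w   [Box-rule on 7 via vRw]
11. p, x   [Dia-rule on 10: fresh world x, wRx]
Accessibility: uRu, uRv, vRu, vRv, vRw, wRv, wRw, wRx, xRw, xRx

Yes, satisfiable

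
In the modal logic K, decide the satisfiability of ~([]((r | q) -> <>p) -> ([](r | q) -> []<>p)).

1. ~([]((r | q) -> <>p) -> ([](r | q) -> []<>p)), u
2. []((r | q) -> <>p), u
3. ~([](r | q) -> []<>p), u
4. [](r | q), u
5. ~[]<>p, u
6. ~<>p, v
7. (r | q) -> <>p, v
8. r | q, v
9. <>p, v
10. q, v
11. p, w
12. ~p, w
Accessibility: uRv, vRw
Branch closes: p and ~p both at w.
All branches of the tableau close; one closing branch shown above.

Unsatisfiable (every branch closes)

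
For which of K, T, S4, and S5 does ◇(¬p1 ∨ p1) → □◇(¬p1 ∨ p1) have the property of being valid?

T-tableau for the negation ¬(◇(¬p1 ∨ p1) → □◇(¬p1 ∨ p1)):
1. ¬(◇(¬p1 ∨ p1) → □◇(¬p1 ∨ p1)), w0
2. ◇(¬p1 ∨ p1), w0
3. ¬□◇(¬p1 ∨ p1), w0
4. ¬p1 ∨ p1, w1
5. p1, w1
6. ¬◇(¬p1 ∨ p1), w2
7. ¬(¬p1 ∨ p1), w2
8. p1, w2
9. ¬p1, w2
Accessibility: w0Rw0, w0Rw1, w0Rw2, w1Rw1, w2Rw2
Branch closes: p1 and ¬p1 both at w2.
Every branch closes (one shown): valid in T, hence also in S4, S5 (every theorem of T is a theorem of S4 and S5).
K-tableau for the negation ¬(◇(¬p1 ∨ p1) → □◇(¬p1 ∨ p1)):
1. ¬(◇(¬p1 ∨ p1) → □◇(¬p1 ∨ p1)), w0
2. ◇(¬p1 ∨ p1), w0
3. ¬□◇(¬p1 ∨ p1), w0
4. ¬p1 ∨ p1, w1
5. p1, w1
6. ¬◇(¬p1 ∨ p1), w2
Accessibility: w0Rw1, w0Rw2
Complete open branch: countermodel on a K-frame, so not valid in K.

T, S4, S5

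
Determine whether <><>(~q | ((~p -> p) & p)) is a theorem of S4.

Invalid (countermodel exists)

Tableau for the negation ~<><>(~q | ((~p -> p) & p)):
1. ~<><>(~q | ((~p -> p) & p)), 0
2. ~<>(~q | ((~p -> p) & p)), 0   [~<>-rule on 1 via 0R0]
3. ~(~q | ((~p -> p) & p)), 0   [~<>-rule on 2 via 0R0]
4. q, 0   [~|-rule on 3]
5. ~((~p -> p) & p), 0   [~|-rule on 3]
6. ~p, 0   [~&-rule on 5 (branches; this branch)]
Accessibility: 0R0
The negation has an open branch (countermodel exists).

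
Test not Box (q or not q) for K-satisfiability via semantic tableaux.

Unsatisfiable (every branch closes)

1. not Box (q or not q), 0
2. not (q or not q), 1   [neg-Box-rule on 1: fresh world 1, 0R1]
3. not q, 1   [neg-or-rule on 2]
4. q, 1   [neg-or-rule on 2]
Accessibility: 0R1
Branch closes: q and not q both at 1.
(One branch shown.) All branches close.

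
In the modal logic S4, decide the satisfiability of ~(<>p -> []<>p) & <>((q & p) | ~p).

1. ~(<>p -> []<>p) & <>((q & p) | ~p), w0
2. ~(<>p -> []<>p), w0   [&-rule on 1]
3. <>((q & p) | ~p), w0   [&-rule on 1]
4. <>p, w0   [~->-rule on 2]
5. ~[]<>p, w0   [~->-rule on 2]
6. (q & p) | ~p, w1   [<>-rule on 3: fresh world w1, w0Rw1]
7. ~p, w1   [|-rule on 6 (branches; this branch)]
8. p, w2   [<>-rule on 4: fresh world w2, w0Rw2]
9. ~<>p, w3   [~[]-rule on 5: fresh world w3, w0Rw3]
10. ~p, w3   [~<>-rule on 9 via w3Rw3]
Accessibility: w0Rw0, w0Rw1, w0Rw2, w0Rw3, w1Rw1, w2Rw2, w3Rw3

Yes, satisfiable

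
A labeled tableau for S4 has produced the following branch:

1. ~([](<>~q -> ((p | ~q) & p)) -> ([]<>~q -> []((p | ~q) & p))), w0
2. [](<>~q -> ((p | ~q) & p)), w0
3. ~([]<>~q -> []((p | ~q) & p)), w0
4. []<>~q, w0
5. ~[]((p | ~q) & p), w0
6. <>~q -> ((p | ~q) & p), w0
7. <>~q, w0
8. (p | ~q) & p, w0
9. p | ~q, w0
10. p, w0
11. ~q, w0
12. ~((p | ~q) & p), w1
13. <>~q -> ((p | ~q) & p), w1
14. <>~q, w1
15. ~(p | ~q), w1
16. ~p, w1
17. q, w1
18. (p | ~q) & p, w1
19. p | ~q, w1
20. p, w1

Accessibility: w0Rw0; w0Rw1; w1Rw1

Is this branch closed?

Closed

Both p and ~p appear at w1.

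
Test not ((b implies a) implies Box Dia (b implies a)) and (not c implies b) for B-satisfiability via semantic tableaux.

Unsatisfiable (every branch closes)

1. not ((b implies a) implies Box Dia (b implies a)) and (not c implies b), w0
2. not ((b implies a) implies Box Dia (b implies a)), w0
3. not c implies b, w0
4. b implies a, w0
5. not Box Dia (b implies a), w0
6. b, w0
7. a, w0
8. not Dia (b implies a), w1
9. not (b implies a), w0
10. not a, w0
Accessibility: w0Rw0, w0Rw1, w1Rw0, w1Rw1
Branch closes: a and not a both at w0.
Every branch closes; the branch above is one of them.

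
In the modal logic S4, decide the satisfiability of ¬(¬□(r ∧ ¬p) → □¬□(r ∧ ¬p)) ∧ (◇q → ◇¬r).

Satisfiable

1. ¬(¬□(r ∧ ¬p) → □¬□(r ∧ ¬p)) ∧ (◇q → ◇¬r), 0
2. ¬(¬□(r ∧ ¬p) → □¬□(r ∧ ¬p)), 0   [∧-rule on 1]
3. ◇q → ◇¬r, 0   [∧-rule on 1]
4. ¬□(r ∧ ¬p), 0   [¬→-rule on 2]
5. ¬□¬□(r ∧ ¬p), 0   [¬→-rule on 2]
6. ◇¬r, 0   [→-rule on 3 (branches; this branch)]
7. ¬(r ∧ ¬p), 1   [¬□-rule on 4: fresh world 1, 0R1]
8. p, 1   [¬∧-rule on 7 (branches; this branch)]
9. □(r ∧ ¬p), 2   [¬□-rule on 5: fresh world 2, 0R2]
10. r ∧ ¬p, 2   [□-rule on 9 via 2R2]
11. r, 2   [∧-rule on 10]
12. ¬p, 2   [∧-rule on 10]
13. ¬r, 3   [◇-rule on 6: fresh world 3, 0R3]
Accessibility: 0R0, 0R1, 0R2, 0R3, 1R1, 2R2, 3R3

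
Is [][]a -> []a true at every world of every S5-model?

Valid in S5

Tableau for the negation ~([][]a -> []a):
1. ~([][]a -> []a), w0
2. [][]a, w0   [~->-rule on 1]
3. ~[]a, w0   [~->-rule on 1]
4. []a, w0   [[]-rule on 2 via w0Rw0]
5. a, w0   [[]-rule on 4 via w0Rw0]
6. ~a, w1   [~[]-rule on 3: fresh world w1, w0Rw1]
7. []a, w1   [[]-rule on 2 via w0Rw1]
8. a, w1   [[]-rule on 4 via w0Rw1]
Accessibility: w0Rw0, w0Rw1, w1Rw0, w1Rw1
Branch closes: a and ~a both at w1.
Every branch of the negation's tableau closes; the branch above is one of them.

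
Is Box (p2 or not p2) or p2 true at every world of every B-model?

Valid

Tableau for the negation not (Box (p2 or not p2) or p2):
1. not (Box (p2 or not p2) or p2), w0
2. not Box (p2 or not p2), w0
3. not p2, w0
4. not (p2 or not p2), w1
5. not p2, w1
6. p2, w1
Accessibility: w0Rw0, w0Rw1, w1Rw0, w1Rw1
Branch closes: p2 and not p2 both at w1.
Every branch of the negation's tableau closes; the branch above is one of them.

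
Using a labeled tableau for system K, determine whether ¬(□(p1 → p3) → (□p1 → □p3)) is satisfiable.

Unsatisfiable

1. ¬(□(p1 → p3) → (□p1 → □p3)), w0
2. □(p1 → p3), w0
3. ¬(□p1 → □p3), w0
4. □p1, w0
5. ¬□p3, w0
6. ¬p3, w1
7. p1 → p3, w1
8. p1, w1
9. p3, w1
Accessibility: w0Rw1
Branch closes: p3 and ¬p3 both at w1.
(One branch shown.) All branches close.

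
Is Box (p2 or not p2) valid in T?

Tableau for the negation not Box (p2 or not p2):
1. not Box (p2 or not p2), 0
2. not (p2 or not p2), 1
3. not p2, 1
4. p2, 1
Accessibility: 0R0, 0R1, 1R1
Branch closes: p2 and not p2 both at 1.
Every branch of the negation's tableau closes; the branch above is one of them.

Valid in T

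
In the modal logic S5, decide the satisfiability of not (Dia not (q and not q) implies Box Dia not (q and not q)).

Unsatisfiable

1. not (Dia not (q and not q) implies Box Dia not (q and not q)), u
2. Dia not (q and not q), u   [neg-implies-rule on 1]
3. not Box Dia not (q and not q), u   [neg-implies-rule on 1]
4. not (q and not q), v   [Dia-rule on 2: fresh world v, uRv]
5. q, v   [neg-and-rule on 4 (branches; this branch)]
6. not Dia not (q and not q), w   [neg-Box-rule on 3: fresh world w, uRw]
7. q and not q, u   [neg-Dia-rule on 6 via wRu]
8. q, u   [and-rule on 7]
9. not q, u   [and-rule on 7]
Accessibility: uRu, uRv, uRw, vRu, vRv, vRw, wRu, wRv, wRw
Branch closes: q and not q both at u.
All branches of the tableau close; one closing branch shown above.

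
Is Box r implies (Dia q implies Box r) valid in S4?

Yes, valid

Tableau for the negation not (Box r implies (Dia q implies Box r)):
1. not (Box r implies (Dia q implies Box r)), w0
2. Box r, w0   [neg-implies-rule on 1]
3. not (Dia q implies Box r), w0   [neg-implies-rule on 1]
4. Dia q, w0   [neg-implies-rule on 3]
5. not Box r, w0   [neg-implies-rule on 3]
6. r, w0   [Box-rule on 2 via w0Rw0]
7. q, w1   [Dia-rule on 4: fresh world w1, w0Rw1]
8. r, w1   [Box-rule on 2 via w0Rw1]
9. not r, w2   [neg-Box-rule on 5: fresh world w2, w0Rw2]
10. r, w2   [Box-rule on 2 via w0Rw2]
Accessibility: w0Rw0, w0Rw1, w0Rw2, w1Rw1, w2Rw2
Branch closes: r and not r both at w2.
All branches of the negation close; one closing branch shown above.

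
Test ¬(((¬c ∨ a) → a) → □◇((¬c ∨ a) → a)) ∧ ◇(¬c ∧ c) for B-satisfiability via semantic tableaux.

Unsatisfiable

1. ¬(((¬c ∨ a) → a) → □◇((¬c ∨ a) → a)) ∧ ◇(¬c ∧ c), u
2. ¬(((¬c ∨ a) → a) → □◇((¬c ∨ a) → a)), u
3. ◇(¬c ∧ c), u
4. (¬c ∨ a) → a, u
5. ¬□◇((¬c ∨ a) → a), u
6. ¬(¬c ∨ a), u
7. c, u
8. ¬a, u
9. ¬c ∧ c, v
10. ¬c, v
11. c, v
Accessibility: uRu, uRv, vRu, vRv
Branch closes: c and ¬c both at v.
(One branch shown.) All branches close.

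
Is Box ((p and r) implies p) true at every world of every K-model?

Yes, valid

Tableau for the negation not Box ((p and r) implies p):
1. not Box ((p and r) implies p), 0
2. not ((p and r) implies p), 1   [neg-Box-rule on 1: fresh world 1, 0R1]
3. p and r, 1   [neg-implies-rule on 2]
4. not p, 1   [neg-implies-rule on 2]
5. p, 1   [and-rule on 3]
6. r, 1   [and-rule on 3]
Accessibility: 0R1
Branch closes: p and not p both at 1.
All branches of the negation close; one closing branch shown above.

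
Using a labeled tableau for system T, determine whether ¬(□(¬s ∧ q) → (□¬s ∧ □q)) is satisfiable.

1. ¬(□(¬s ∧ q) → (□¬s ∧ □q)), u
2. □(¬s ∧ q), u
3. ¬(□¬s ∧ □q), u
4. ¬s ∧ q, u
5. ¬s, u
6. q, u
7. ¬□q, u
8. ¬q, v
9. ¬s ∧ q, v
10. ¬s, v
11. q, v
Accessibility: uRu, uRv, vRv
Branch closes: q and ¬q both at v.
Every branch closes; the branch above is one of them.

No, unsatisfiable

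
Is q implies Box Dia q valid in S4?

Not valid

Tableau for the negation not (q implies Box Dia q):
1. not (q implies Box Dia q), u
2. q, u
3. not Box Dia q, u
4. not Dia q, v
5. not q, v
Accessibility: uRu, uRv, vRv
The negation has an open branch (countermodel exists).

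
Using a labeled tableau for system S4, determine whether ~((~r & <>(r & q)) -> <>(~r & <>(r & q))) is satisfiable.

No, unsatisfiable

1. ~((~r & <>(r & q)) -> <>(~r & <>(r & q))), w0
2. ~r & <>(r & q), w0
3. ~<>(~r & <>(r & q)), w0
4. ~r, w0
5. <>(r & q), w0
6. ~(~r & <>(r & q)), w0
7. ~<>(r & q), w0
8. ~(r & q), w0
9. ~q, w0
10. r & q, w1
11. r, w1
12. q, w1
13. ~(~r & <>(r & q)), w1
14. ~(r & q), w1
15. ~<>(r & q), w1
16. ~q, w1
Accessibility: w0Rw0, w0Rw1, w1Rw1
Branch closes: q and ~q both at w1.
All branches of the tableau close; one closing branch shown above.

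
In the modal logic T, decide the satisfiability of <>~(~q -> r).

Yes, satisfiable

1. <>~(~q -> r), 0
2. ~(~q -> r), 1
3. ~q, 1
4. ~r, 1
Accessibility: 0R0, 0R1, 1R1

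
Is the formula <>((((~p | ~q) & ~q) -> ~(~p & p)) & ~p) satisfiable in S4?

Satisfiable (open branch found)

1. <>((((~p | ~q) & ~q) -> ~(~p & p)) & ~p), w0
2. (((~p | ~q) & ~q) -> ~(~p & p)) & ~p, w1
3. ((~p | ~q) & ~q) -> ~(~p & p), w1
4. ~p, w1
5. ~(~p & p), w1
Accessibility: w0Rw0, w0Rw1, w1Rw1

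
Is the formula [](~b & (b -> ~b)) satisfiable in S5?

Yes, satisfiable

1. [](~b & (b -> ~b)), w0
2. ~b & (b -> ~b), w0   [[]-rule on 1 via w0Rw0]
3. ~b, w0   [&-rule on 2]
4. b -> ~b, w0   [&-rule on 2]
Accessibility: w0Rw0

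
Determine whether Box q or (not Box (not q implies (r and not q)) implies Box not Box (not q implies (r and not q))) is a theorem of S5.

Tableau for the negation not (Box q or (not Box (not q implies (r and not q)) implies Box not Box (not q implies (r and not q)))):
1. not (Box q or (not Box (not q implies (r and not q)) implies Box not Box (not q implies (r and not q)))), u
2. not Box q, u
3. not (not Box (not q implies (r and not q)) implies Box not Box (not q implies (r and not q))), u
4. not Box (not q implies (r and not q)), u
5. not Box not Box (not q implies (r and not q)), u
6. not q, v
7. not (not q implies (r and not q)), w
8. not q, w
9. not (r and not q), w
10. not r, w
11. Box (not q implies (r and not q)), x
12. not q implies (r and not q), u
13. not q implies (r and not q), v
14. not q implies (r and not q), w
15. not q implies (r and not q), x
16. r and not q, u
17. r, u
18. not q, u
19. r and not q, v
20. r, v
21. r and not q, w
22. r, w
Accessibility: uRu, uRv, uRw, uRx, vRu, vRv, vRw, vRx, wRu, wRv, wRw, wRx, xRu, xRv, xRw, xRx
Branch closes: r and not r both at w.
All branches of the negation close; one closing branch shown above.

Valid in S5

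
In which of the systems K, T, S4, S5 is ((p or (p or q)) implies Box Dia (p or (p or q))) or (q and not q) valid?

S5-tableau for the negation not (((p or (p or q)) implies Box Dia (p or (p or q))) or (q and not q)):
1. not (((p or (p or q)) implies Box Dia (p or (p or q))) or (q and not q)), u
2. not ((p or (p or q)) implies Box Dia (p or (p or q))), u   [neg-or-rule on 1]
3. not (q and not q), u   [neg-or-rule on 1]
4. p or (p or q), u   [neg-implies-rule on 2]
5. not Box Dia (p or (p or q)), u   [neg-implies-rule on 2]
6. q, u   [neg-and-rule on 3 (branches; this branch)]
7. p or q, u   [or-rule on 4 (branches; this branch)]
8. not Dia (p or (p or q)), v   [neg-Box-rule on 5: fresh world v, uRv]
9. not (p or (p or q)), u   [neg-Dia-rule on 8 via vRu]
10. not p, u   [neg-or-rule on 9]
11. not (p or q), u   [neg-or-rule on 9]
12. not q, u   [neg-or-rule on 11]
Accessibility: uRu, uRv, vRu, vRv
Branch closes: q and not q both at u.
Every branch closes (one shown): valid in S5.
S4-tableau for the negation not (((p or (p or q)) implies Box Dia (p or (p or q))) or (q and not q)):
1. not (((p or (p or q)) implies Box Dia (p or (p or q))) or (q and not q)), u
2. not ((p or (p or q)) implies Box Dia (p or (p or q))), u   [neg-or-rule on 1]
3. not (q and not q), u   [neg-or-rule on 1]
4. p or (p or q), u   [neg-implies-rule on 2]
5. not Box Dia (p or (p or q)), u   [neg-implies-rule on 2]
6. q, u   [neg-and-rule on 3 (branches; this branch)]
7. p or q, u   [or-rule on 4 (branches; this branch)]
8. not Dia (p or (p or q)), v   [neg-Box-rule on 5: fresh world v, uRv]
9. not (p or (p or q)), v   [neg-Dia-rule on 8 via vRv]
10. not p, v   [neg-or-rule on 9]
11. not (p or q), v   [neg-or-rule on 9]
12. not q, v   [neg-or-rule on 11]
Accessibility: uRu, uRv, vRv
Complete open branch: countermodel on an S4-frame, so not valid in S4, nor in K, T (the same frame is also a K-frame and a T-frame).

S5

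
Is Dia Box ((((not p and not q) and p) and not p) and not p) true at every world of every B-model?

Invalid (countermodel exists)

Tableau for the negation not Dia Box ((((not p and not q) and p) and not p) and not p):
1. not Dia Box ((((not p and not q) and p) and not p) and not p), u
2. not Box ((((not p and not q) and p) and not p) and not p), u   [neg-Dia-rule on 1 via uRu]
3. not ((((not p and not q) and p) and not p) and not p), v   [neg-Box-rule on 2: fresh world v, uRv]
4. not Box ((((not p and not q) and p) and not p) and not p), v   [neg-Dia-rule on 1 via uRv]
5. p, v   [neg-and-rule on 3 (branches; this branch)]
6. not ((((not p and not q) and p) and not p) and not p), w   [neg-Box-rule on 4: fresh world w, vRw]
7. p, w   [neg-and-rule on 6 (branches; this branch)]
Accessibility: uRu, uRv, vRu, vRv, vRw, wRv, wRw
The negation has an open branch (countermodel exists).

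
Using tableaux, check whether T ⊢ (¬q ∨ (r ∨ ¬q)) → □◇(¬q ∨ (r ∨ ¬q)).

Invalid (countermodel exists)

Tableau for the negation ¬((¬q ∨ (r ∨ ¬q)) → □◇(¬q ∨ (r ∨ ¬q))):
1. ¬((¬q ∨ (r ∨ ¬q)) → □◇(¬q ∨ (r ∨ ¬q))), w0
2. ¬q ∨ (r ∨ ¬q), w0   [¬→-rule on 1]
3. ¬□◇(¬q ∨ (r ∨ ¬q)), w0   [¬→-rule on 1]
4. r ∨ ¬q, w0   [∨-rule on 2 (branches; this branch)]
5. ¬q, w0   [∨-rule on 4 (branches; this branch)]
6. ¬◇(¬q ∨ (r ∨ ¬q)), w1   [¬□-rule on 3: fresh world w1, w0Rw1]
7. ¬(¬q ∨ (r ∨ ¬q)), w1   [¬◇-rule on 6 via w1Rw1]
8. q, w1   [¬∨-rule on 7]
9. ¬(r ∨ ¬q), w1   [¬∨-rule on 7]
10. ¬r, w1   [¬∨-rule on 9]
Accessibility: w0Rw0, w0Rw1, w1Rw1
The negation has an open branch (countermodel exists).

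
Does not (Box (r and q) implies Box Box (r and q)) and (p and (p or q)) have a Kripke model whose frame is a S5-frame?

Unsatisfiable (every branch closes)

1. not (Box (r and q) implies Box Box (r and q)) and (p and (p or q)), 0
2. not (Box (r and q) implies Box Box (r and q)), 0
3. p and (p or q), 0
4. Box (r and q), 0
5. not Box Box (r and q), 0
6. p, 0
7. p or q, 0
8. r and q, 0
9. r, 0
10. q, 0
11. not Box (r and q), 1
12. r and q, 1
13. r, 1
14. q, 1
15. not (r and q), 2
16. r and q, 2
17. r, 2
18. q, 2
19. not q, 2
Accessibility: 0R0, 0R1, 0R2, 1R0, 1R1, 1R2, 2R0, 2R1, 2R2
Branch closes: q and not q both at 2.
Every branch closes; the branch above is one of them.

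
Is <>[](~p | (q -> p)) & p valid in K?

Tableau for the negation ~(<>[](~p | (q -> p)) & p):
1. ~(<>[](~p | (q -> p)) & p), u
2. ~p, u   [~&-rule on 1 (branches; this branch)]
The negation has an open branch (countermodel exists).

No, not valid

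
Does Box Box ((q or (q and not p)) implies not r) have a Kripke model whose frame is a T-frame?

Satisfiable (open branch found)

1. Box Box ((q or (q and not p)) implies not r), 0
2. Box ((q or (q and not p)) implies not r), 0
3. (q or (q and not p)) implies not r, 0
4. not r, 0
Accessibility: 0R0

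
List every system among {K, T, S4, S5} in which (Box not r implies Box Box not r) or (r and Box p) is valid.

T-tableau for the negation not ((Box not r implies Box Box not r) or (r and Box p)):
1. not ((Box not r implies Box Box not r) or (r and Box p)), 0
2. not (Box not r implies Box Box not r), 0
3. not (r and Box p), 0
4. Box not r, 0
5. not Box Box not r, 0
6. not r, 0
7. not Box p, 0
8. not Box not r, 1
9. not r, 1
10. not p, 2
11. not r, 2
12. r, 3
Accessibility: 0R0, 0R1, 0R2, 1R1, 1R3, 2R2, 3R3
Complete open branch: countermodel on a T-frame, so not valid in T, nor in K (the same frame is also a K-frame).
S4-tableau for the negation not ((Box not r implies Box Box not r) or (r and Box p)):
1. not ((Box not r implies Box Box not r) or (r and Box p)), 0
2. not (Box not r implies Box Box not r), 0
3. not (r and Box p), 0
4. Box not r, 0
5. not Box Box not r, 0
6. not r, 0
7. not Box p, 0
8. not Box not r, 1
9. not r, 1
10. not p, 2
11. not r, 2
12. r, 3
13. not r, 3
Accessibility: 0R0, 0R1, 0R2, 0R3, 1R1, 1R3, 2R2, 3R3
Branch closes: r and not r both at 3.
Every branch closes (one shown): valid in S4, hence also in S5 (every theorem of S4 is a theorem of S5).

S4, S5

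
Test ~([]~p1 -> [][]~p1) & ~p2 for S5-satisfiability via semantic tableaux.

1. ~([]~p1 -> [][]~p1) & ~p2, 0
2. ~([]~p1 -> [][]~p1), 0
3. ~p2, 0
4. []~p1, 0
5. ~[][]~p1, 0
6. ~p1, 0
7. ~[]~p1, 1
8. ~p1, 1
9. p1, 2
10. ~p1, 2
Accessibility: 0R0, 0R1, 0R2, 1R0, 1R1, 1R2, 2R0, 2R1, 2R2
Branch closes: p1 and ~p1 both at 2.
Every branch closes; the branch above is one of them.

Unsatisfiable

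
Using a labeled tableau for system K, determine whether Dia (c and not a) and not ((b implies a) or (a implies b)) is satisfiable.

Unsatisfiable

1. Dia (c and not a) and not ((b implies a) or (a implies b)), 0
2. Dia (c and not a), 0
3. not ((b implies a) or (a implies b)), 0
4. not (b implies a), 0
5. not (a implies b), 0
6. b, 0
7. not a, 0
8. a, 0
9. not b, 0
Branch closes: a and not a both at 0.
All branches of the tableau close; one closing branch shown above.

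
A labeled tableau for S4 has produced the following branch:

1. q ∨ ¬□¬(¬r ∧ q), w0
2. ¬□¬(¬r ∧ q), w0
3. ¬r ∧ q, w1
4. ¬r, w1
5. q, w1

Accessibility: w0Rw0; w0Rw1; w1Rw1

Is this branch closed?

Open

No atom appears with both signs at the same world.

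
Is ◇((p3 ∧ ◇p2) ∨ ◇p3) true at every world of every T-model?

Not valid

Tableau for the negation ¬◇((p3 ∧ ◇p2) ∨ ◇p3):
1. ¬◇((p3 ∧ ◇p2) ∨ ◇p3), w0
2. ¬((p3 ∧ ◇p2) ∨ ◇p3), w0
3. ¬(p3 ∧ ◇p2), w0
4. ¬◇p3, w0
5. ¬p3, w0
6. ¬◇p2, w0
7. ¬p2, w0
Accessibility: w0Rw0
The negation has an open branch (countermodel exists).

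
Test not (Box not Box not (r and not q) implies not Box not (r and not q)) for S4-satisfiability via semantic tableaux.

1. not (Box not Box not (r and not q) implies not Box not (r and not q)), w0
2. Box not Box not (r and not q), w0   [neg-implies-rule on 1]
3. Box not (r and not q), w0   [neg-implies-rule on 1]
4. not Box not (r and not q), w0   [Box-rule on 2 via w0Rw0]
5. not (r and not q), w0   [Box-rule on 3 via w0Rw0]
6. q, w0   [neg-and-rule on 5 (branches; this branch)]
7. r and not q, w1   [neg-Box-rule on 4: fresh world w1, w0Rw1]
8. r, w1   [and-rule on 7]
9. not q, w1   [and-rule on 7]
10. not Box not (r and not q), w1   [Box-rule on 2 via w0Rw1]
11. not (r and not q), w1   [Box-rule on 3 via w0Rw1]
12. q, w1   [neg-and-rule on 11 (branches; this branch)]
Accessibility: w0Rw0, w0Rw1, w1Rw1
Branch closes: q and not q both at w1.
Every branch closes; the branch above is one of them.

Unsatisfiable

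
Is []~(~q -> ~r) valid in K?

Tableau for the negation ~[]~(~q -> ~r):
1. ~[]~(~q -> ~r), 0
2. ~q -> ~r, 1   [~[]-rule on 1: fresh world 1, 0R1]
3. ~r, 1   [->-rule on 2 (branches; this branch)]
Accessibility: 0R1
The negation has an open branch (countermodel exists).

Invalid (countermodel exists)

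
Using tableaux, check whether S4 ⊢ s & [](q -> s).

Tableau for the negation ~(s & [](q -> s)):
1. ~(s & [](q -> s)), u
2. ~[](q -> s), u
3. ~(q -> s), v
4. q, v
5. ~s, v
Accessibility: uRu, uRv, vRv
The negation has an open branch (countermodel exists).

Not valid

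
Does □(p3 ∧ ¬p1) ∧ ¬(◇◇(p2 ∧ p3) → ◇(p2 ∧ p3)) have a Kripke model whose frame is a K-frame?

1. □(p3 ∧ ¬p1) ∧ ¬(◇◇(p2 ∧ p3) → ◇(p2 ∧ p3)), u
2. □(p3 ∧ ¬p1), u   [∧-rule on 1]
3. ¬(◇◇(p2 ∧ p3) → ◇(p2 ∧ p3)), u   [∧-rule on 1]
4. ◇◇(p2 ∧ p3), u   [¬→-rule on 3]
5. ¬◇(p2 ∧ p3), u   [¬→-rule on 3]
6. ◇(p2 ∧ p3), v   [◇-rule on 4: fresh world v, uRv]
7. p3 ∧ ¬p1, v   [□-rule on 2 via uRv]
8. p3, v   [∧-rule on 7]
9. ¬p1, v   [∧-rule on 7]
10. ¬(p2 ∧ p3), v   [¬◇-rule on 5 via uRv]
11. ¬p2, v   [¬∧-rule on 10 (branches; this branch)]
12. p2 ∧ p3, w   [◇-rule on 6: fresh world w, vRw]
13. p2, w   [∧-rule on 12]
14. p3, w   [∧-rule on 12]
Accessibility: uRv, vRw

Yes, satisfiable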